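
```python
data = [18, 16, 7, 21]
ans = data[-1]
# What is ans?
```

Trace:
`data = [18, 16, 7, 21]` → data = [18, 16, 7, 21]
`ans = data[-1]` → ans = 21
So ans = 21

Answer: 21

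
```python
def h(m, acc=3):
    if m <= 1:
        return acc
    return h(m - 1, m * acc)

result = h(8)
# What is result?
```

Accumulator trace (n, acc): (8, 3) -> (7, 24) -> (6, 168) -> (5, 1008) -> (4, 5040) -> (3, 20160) -> (2, 60480) -> (1, 120960) -> return 120960

Answer: 120960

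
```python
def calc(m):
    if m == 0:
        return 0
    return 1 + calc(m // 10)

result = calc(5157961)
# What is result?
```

Count of digits of 5157961: 7

Answer: 7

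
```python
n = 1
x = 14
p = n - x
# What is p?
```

Trace:
`n = 1` → n = 1
`x = 14` → x = 14
`p = n - x` → p = -13
So p = -13

Answer: -13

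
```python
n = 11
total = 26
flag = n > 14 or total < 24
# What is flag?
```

Trace:
`n = 11` → n = 11
`total = 26` → total = 26
`flag = n > 14 or total < 24` → flag = False
So flag = False

Answer: False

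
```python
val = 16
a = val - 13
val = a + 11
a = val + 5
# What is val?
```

Trace:
`val = 16` → val = 16
`a = val - 13` → a = 3
`val = a + 11` → val = 14
`a = val + 5` → a = 19
So val = 14

Answer: 14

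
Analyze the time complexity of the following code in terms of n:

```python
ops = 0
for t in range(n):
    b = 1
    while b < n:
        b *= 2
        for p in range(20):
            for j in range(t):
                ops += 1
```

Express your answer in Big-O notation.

Each loop level contributes: n × log n × 1 × n. Multiplying the contributions gives O(n^2 log n).

Answer: O(n^2 log n)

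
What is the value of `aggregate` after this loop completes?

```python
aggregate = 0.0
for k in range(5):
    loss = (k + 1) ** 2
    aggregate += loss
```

Sum of squared losses 1² + 2² + ... + 5²
`aggregate` takes the values: 0.0 → 1.0 → 5.0 → 14.0 → 30.0 → 55.0

Answer: 55.0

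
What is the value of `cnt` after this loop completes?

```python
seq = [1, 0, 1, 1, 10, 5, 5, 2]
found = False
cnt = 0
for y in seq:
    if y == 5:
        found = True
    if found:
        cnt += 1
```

Count elements after first 5 in [1, 0, 1, 1, 10, 5, 5, 2]
`cnt` takes the values: 0 → 1 → 2 → 3

Answer: 3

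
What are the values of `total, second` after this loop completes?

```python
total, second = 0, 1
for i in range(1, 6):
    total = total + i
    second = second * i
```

Sum and factorial of 1 to 5
`total, second` takes the values: (0, 1) → (1, 1) → (3, 1) → (3, 2) → (6, 2) → (6, 6) → (10, 6) → (10, 24) → (15, 24) → (15, 120)

Answer: 15, 120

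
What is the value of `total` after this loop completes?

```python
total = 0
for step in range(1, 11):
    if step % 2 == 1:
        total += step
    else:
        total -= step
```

Add odd, subtract even
`total` takes the values: 0 → 1 → -1 → 2 → -2 → 3 → -3 → 4 → -4 → 5 → -5

Answer: -5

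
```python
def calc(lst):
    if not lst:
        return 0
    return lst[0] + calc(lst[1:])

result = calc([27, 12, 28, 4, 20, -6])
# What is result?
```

27 + 12 + 28 + 4 + 20 + (-6) + 0 = 85

Answer: 85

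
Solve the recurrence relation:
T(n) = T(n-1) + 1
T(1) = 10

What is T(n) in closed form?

Unrolling: T(n) = T(1) + 1·(n-1) = 10 + 1(n-1) = n + 9.

Answer: T(n) = n + 9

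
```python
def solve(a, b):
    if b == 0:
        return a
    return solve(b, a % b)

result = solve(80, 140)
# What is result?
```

solve(80, 140) -> solve(140, 80) -> solve(80, 60) -> solve(60, 20) -> solve(20, 0) -> 20

Answer: 20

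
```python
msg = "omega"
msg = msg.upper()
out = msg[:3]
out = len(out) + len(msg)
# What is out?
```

Trace:
`msg = "omega"` → msg = 'omega'
`msg = msg.upper()` → msg = 'OMEGA'
`out = msg[:3]` → out = 'OME'
`out = len(out) + len(msg)` → out = 8
So out = 8

Answer: 8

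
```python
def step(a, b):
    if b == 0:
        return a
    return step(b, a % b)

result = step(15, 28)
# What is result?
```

step(15, 28) -> step(28, 15) -> step(15, 13) -> step(13, 2) -> step(2, 1) -> step(1, 0) -> 1

Answer: 1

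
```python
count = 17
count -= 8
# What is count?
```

Trace:
`count = 17` → count = 17
`count -= 8` → count = 9
So count = 9

Answer: 9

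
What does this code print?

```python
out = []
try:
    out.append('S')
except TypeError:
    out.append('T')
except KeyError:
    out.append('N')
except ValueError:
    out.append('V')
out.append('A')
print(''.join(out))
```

Execution trace: 'S' (try body, no exception) → 'A' (after the try/except). Output: SA

Answer: SA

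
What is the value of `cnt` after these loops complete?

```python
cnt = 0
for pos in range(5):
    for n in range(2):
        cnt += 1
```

5 * 2 = 10
`cnt` takes the values: 0 → 1 → 2 → 3 → 4 → 5 → 6 → 7 → 8 → 9 → 10

Answer: 10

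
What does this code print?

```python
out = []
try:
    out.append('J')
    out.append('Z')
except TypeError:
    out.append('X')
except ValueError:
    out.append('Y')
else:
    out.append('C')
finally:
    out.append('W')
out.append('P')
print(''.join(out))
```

Execution trace: 'J' (try body) → 'Z' (try body, no exception) → 'C' (else) → 'W' (finally) → 'P' (after the try/except). Output: JZCWP

Answer: JZCWP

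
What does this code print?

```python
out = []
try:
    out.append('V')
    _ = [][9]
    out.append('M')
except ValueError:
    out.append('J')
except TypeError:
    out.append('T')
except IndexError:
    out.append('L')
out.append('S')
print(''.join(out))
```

Execution trace: 'V' (try body) → 'L' (except IndexError) → 'S' (after the try/except). Output: VLS

Answer: VLS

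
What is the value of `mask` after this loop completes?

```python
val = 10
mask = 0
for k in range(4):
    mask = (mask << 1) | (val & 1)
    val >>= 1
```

Reverse lowest 4 bits of 10
`mask` takes the values: 0 → 1 → 2 → 5

Answer: 5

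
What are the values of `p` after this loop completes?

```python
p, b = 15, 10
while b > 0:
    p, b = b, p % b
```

GCD of 15 and 10
`p` takes the values: 15 → 10 → 5

Answer: 5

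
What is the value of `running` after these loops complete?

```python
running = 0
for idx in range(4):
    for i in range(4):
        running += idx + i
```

Sum of all idx+i for idx,i in 4x4
`running` takes the values: 0 → 1 → 3 → 6 → 7 → 9 → 12 → 16 → 18 → 21 → 25 → 30 → 33 → 37 → 42 → 48

Answer: 48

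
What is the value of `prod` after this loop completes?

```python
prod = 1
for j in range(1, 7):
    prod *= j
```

6! = 720
`prod` takes the values: 1 → 2 → 6 → 24 → 120 → 720

Answer: 720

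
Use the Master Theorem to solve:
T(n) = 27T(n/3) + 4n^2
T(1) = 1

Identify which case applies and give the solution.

a=27, b=3, f(n)=4n^2. log_3(27) = 3. Since c=2 < 3, Case 1 applies: T(n) = Θ(n^log_b(a)) = O(n^3).

Answer: O(n^3) - Case 1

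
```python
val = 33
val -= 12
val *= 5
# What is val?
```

Trace:
`val = 33` → val = 33
`val -= 12` → val = 21
`val *= 5` → val = 105
So val = 105

Answer: 105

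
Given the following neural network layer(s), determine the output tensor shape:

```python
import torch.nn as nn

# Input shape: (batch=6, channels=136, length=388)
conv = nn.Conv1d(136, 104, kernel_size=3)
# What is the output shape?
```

Input: (6, 136, 388) -> Output: (6, 104, 386)

Answer: (6, 104, 386)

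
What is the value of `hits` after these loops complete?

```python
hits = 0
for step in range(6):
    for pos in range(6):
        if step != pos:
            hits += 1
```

6² - 6 (exclude diagonal)
`hits` takes the values: 0 → 1 → 2 → 3 → 4 → 5 → 6 → 7 → 8 → 9 → 10 → 11 → 12 → 13 → 14 → 15 → 16 → 17 → 18 → 19 → 20 → 21 → 22 → 23 → 24 → 25 → 26 → 27 → 28 → 29 → 30

Answer: 30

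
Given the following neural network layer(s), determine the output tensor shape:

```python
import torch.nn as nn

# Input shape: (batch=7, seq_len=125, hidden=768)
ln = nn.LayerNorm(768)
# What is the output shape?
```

Input: (7, 125, 768) -> Output: (7, 125, 768)

Answer: (7, 125, 768)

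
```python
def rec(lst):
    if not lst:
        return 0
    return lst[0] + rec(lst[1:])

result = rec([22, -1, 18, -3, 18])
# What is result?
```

22 + (-1) + 18 + (-3) + 18 + 0 = 54

Answer: 54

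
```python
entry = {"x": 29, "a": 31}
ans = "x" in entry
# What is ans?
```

Trace:
`entry = {"x": 29, "a": 31}` → entry = {'x': 29, 'a': 31}
`ans = "x" in entry` → ans = True
So ans = True

Answer: True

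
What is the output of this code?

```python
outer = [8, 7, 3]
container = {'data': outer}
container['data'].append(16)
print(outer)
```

Key concept: dict holds reference to list.
Step by step:
`outer = [8, 7, 3]` → outer = [8, 7, 3]
`container = {'data': outer}` → container = {'data': [8, 7, 3]}
`container['data'].append(16)` → outer = [8, 7, 3, 16]; container = {'data': [8, 7, 3, 16]}
`print(outer)` → prints [8, 7, 3, 16]

Answer: [8, 7, 3, 16]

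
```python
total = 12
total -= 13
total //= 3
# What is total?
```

Trace:
`total = 12` → total = 12
`total -= 13` → total = -1
`total //= 3` → total = -1
So total = -1

Answer: -1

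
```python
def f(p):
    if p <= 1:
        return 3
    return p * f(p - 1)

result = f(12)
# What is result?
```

f(12) = 12 * 11 * 10 * 9 * 8 * 7 * 6 * 5 * 4 * 3 * 2 * 3 = 1437004800

Answer: 1437004800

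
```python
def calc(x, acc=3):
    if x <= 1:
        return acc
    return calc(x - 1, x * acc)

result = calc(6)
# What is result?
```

Accumulator trace (n, acc): (6, 3) -> (5, 18) -> (4, 90) -> (3, 360) -> (2, 1080) -> (1, 2160) -> return 2160

Answer: 2160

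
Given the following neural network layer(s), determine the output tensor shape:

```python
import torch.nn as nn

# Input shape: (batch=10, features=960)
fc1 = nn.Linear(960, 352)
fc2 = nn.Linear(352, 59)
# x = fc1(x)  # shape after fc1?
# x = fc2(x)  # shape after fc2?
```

Input: (10, 960) -> after fc1: (10, 352) -> Output: (10, 59)

Answer: (10, 59)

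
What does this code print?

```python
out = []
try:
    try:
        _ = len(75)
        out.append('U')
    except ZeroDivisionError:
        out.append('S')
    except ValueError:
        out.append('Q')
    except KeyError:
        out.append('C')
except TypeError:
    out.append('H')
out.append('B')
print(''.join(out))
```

Execution trace: 'H' (outer except TypeError) → 'B' (after the try/except). Output: HB

Answer: HB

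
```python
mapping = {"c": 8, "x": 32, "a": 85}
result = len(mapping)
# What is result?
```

Trace:
`mapping = {"c": 8, "x": 32, "a": 85}` → mapping = {'c': 8, 'x': 32, 'a': 85}
`result = len(mapping)` → result = 3
So result = 3

Answer: 3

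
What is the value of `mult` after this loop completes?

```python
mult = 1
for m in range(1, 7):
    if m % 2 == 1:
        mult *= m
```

Product of odd numbers 1 to 6
`mult` takes the values: 1 → 3 → 15

Answer: 15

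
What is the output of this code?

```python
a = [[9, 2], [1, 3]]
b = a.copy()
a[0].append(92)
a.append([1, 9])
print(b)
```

Key concept: shallow copy with nested lists.
Step by step:
`a = [[9, 2], [1, 3]]` → a = [[9, 2], [1, 3]]
`b = a.copy()` → b = [[9, 2], [1, 3]]
`a[0].append(92)` → a = [[9, 2, 92], [1, 3]]; b = [[9, 2, 92], [1, 3]]
`a.append([1, 9])` → a = [[9, 2, 92], [1, 3], [1, 9]]
`print(b)` → prints [[9, 2, 92], [1, 3]]

Answer: [[9, 2, 92], [1, 3]]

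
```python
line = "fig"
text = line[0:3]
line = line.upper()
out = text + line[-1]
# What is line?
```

Trace:
`line = "fig"` → line = 'fig'
`text = line[0:3]` → text = 'fig'
`line = line.upper()` → line = 'FIG'
`out = text + line[-1]` → out = 'figG'
So line = 'FIG'

Answer: 'FIG'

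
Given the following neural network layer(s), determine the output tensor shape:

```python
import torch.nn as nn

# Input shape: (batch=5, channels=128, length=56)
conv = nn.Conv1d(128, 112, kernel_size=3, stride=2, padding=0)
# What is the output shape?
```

Input: (5, 128, 56) -> Output: (5, 112, 27)

Answer: (5, 112, 27)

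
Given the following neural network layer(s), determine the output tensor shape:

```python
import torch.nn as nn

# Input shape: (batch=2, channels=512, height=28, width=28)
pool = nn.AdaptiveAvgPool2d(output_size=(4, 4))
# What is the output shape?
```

Input: (2, 512, 28, 28) -> Output: (2, 512, 4, 4)

Answer: (2, 512, 4, 4)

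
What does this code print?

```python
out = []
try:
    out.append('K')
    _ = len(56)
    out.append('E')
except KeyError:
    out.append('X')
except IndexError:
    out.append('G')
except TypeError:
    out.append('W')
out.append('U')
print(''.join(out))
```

Execution trace: 'K' (try body) → 'W' (except TypeError) → 'U' (after the try/except). Output: KWU

Answer: KWU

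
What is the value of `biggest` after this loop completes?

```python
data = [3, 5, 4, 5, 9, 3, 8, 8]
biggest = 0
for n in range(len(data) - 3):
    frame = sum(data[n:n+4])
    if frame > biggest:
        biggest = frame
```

Max sum of 4-element window in [3, 5, 4, 5, 9, 3, 8, 8]
`biggest` takes the values: 0 → 17 → 23 → 25 → 28

Answer: 28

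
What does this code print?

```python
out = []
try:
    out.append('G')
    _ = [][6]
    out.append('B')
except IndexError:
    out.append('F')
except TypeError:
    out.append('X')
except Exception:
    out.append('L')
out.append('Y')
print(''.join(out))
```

Execution trace: 'G' (try body) → 'F' (except IndexError) → 'Y' (after the try/except). Output: GFY

Answer: GFY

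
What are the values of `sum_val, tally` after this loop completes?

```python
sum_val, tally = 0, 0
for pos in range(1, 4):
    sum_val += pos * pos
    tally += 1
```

Sum of squares and count
`sum_val, tally` takes the values: (0, 0) → (1, 0) → (1, 1) → (5, 1) → (5, 2) → (14, 2) → (14, 3)

Answer: 14, 3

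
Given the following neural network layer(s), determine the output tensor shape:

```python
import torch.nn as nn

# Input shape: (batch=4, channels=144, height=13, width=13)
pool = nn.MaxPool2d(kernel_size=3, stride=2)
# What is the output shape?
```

Input: (4, 144, 13, 13) -> Output: (4, 144, 6, 6)

Answer: (4, 144, 6, 6)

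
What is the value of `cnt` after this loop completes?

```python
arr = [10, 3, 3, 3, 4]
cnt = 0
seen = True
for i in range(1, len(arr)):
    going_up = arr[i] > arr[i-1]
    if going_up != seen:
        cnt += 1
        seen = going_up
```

Count direction changes in [10, 3, 3, 3, 4]
`cnt` takes the values: 0 → 1 → 2

Answer: 2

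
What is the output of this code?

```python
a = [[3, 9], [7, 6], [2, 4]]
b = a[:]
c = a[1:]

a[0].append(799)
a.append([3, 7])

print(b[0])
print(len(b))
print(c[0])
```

Key concept: slice with nested mutation.
Step by step:
`a = [[3, 9], [7, 6], [2, 4]]` → a = [[3, 9], [7, 6], [2, 4]]
`b = a[:]` → b = [[3, 9], [7, 6], [2, 4]]
`c = a[1:]` → c = [[7, 6], [2, 4]]
`a[0].append(799)` → a = [[3, 9, 799], [7, 6], [2, 4]]; b = [[3, 9, 799], [7, 6], [2, 4]]
`a.append([3, 7])` → a = [[3, 9, 799], [7, 6], [2, 4], [3, 7]]
`print(b[0])` → prints [3, 9, 799]
`print(len(b))` → prints 3
`print(c[0])` → prints [7, 6]

Answer:
[3, 9, 799]
3
[7, 6]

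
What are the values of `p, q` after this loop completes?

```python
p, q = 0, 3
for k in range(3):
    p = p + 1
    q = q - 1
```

p goes 0→3, q goes 3→0
`p, q` takes the values: (0, 3) → (1, 3) → (1, 2) → (2, 2) → (2, 1) → (3, 1) → (3, 0)

Answer: 3, 0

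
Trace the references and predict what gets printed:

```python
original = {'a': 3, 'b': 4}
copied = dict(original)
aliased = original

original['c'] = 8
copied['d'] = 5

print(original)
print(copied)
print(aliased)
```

Key concept: dict() creates copy, assignment creates alias.
Step by step:
`original = {'a': 3, 'b': 4}` → original = {'a': 3, 'b': 4}
`copied = dict(original)` → copied = {'a': 3, 'b': 4}
`aliased = original` → aliased = {'a': 3, 'b': 4} (same object as original)
`original['c'] = 8` → original = {'a': 3, 'b': 4, 'c': 8} (same object as aliased); aliased = {'a': 3, 'b': 4, 'c': 8} (same object as original)
`copied['d'] = 5` → copied = {'a': 3, 'b': 4, 'd': 5}
`print(original)` → prints {'a': 3, 'b': 4, 'c': 8}
`print(copied)` → prints {'a': 3, 'b': 4, 'd': 5}
`print(aliased)` → prints {'a': 3, 'b': 4, 'c': 8}

Answer:
{'a': 3, 'b': 4, 'c': 8}
{'a': 3, 'b': 4, 'd': 5}
{'a': 3, 'b': 4, 'c': 8}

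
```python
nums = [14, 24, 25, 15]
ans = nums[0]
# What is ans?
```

Trace:
`nums = [14, 24, 25, 15]` → nums = [14, 24, 25, 15]
`ans = nums[0]` → ans = 14
So ans = 14

Answer: 14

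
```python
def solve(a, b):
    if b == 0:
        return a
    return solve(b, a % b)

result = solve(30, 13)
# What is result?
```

solve(30, 13) -> solve(13, 4) -> solve(4, 1) -> solve(1, 0) -> 1

Answer: 1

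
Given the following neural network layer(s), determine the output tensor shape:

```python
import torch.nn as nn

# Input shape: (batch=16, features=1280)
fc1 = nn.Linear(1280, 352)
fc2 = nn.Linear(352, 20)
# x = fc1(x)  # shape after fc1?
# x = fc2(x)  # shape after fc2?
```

Input: (16, 1280) -> after fc1: (16, 352) -> Output: (16, 20)

Answer: (16, 20)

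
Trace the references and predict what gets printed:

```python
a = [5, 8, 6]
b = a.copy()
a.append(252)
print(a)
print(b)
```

Key concept: list.copy() creates independent copy.
Step by step:
`a = [5, 8, 6]` → a = [5, 8, 6]
`b = a.copy()` → b = [5, 8, 6]
`a.append(252)` → a = [5, 8, 6, 252]
`print(a)` → prints [5, 8, 6, 252]
`print(b)` → prints [5, 8, 6]

Answer:
[5, 8, 6, 252]
[5, 8, 6]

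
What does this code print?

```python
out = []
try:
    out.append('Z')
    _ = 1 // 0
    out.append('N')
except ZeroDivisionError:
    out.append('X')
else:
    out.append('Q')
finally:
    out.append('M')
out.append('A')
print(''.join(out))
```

Execution trace: 'Z' (try body) → 'X' (except ZeroDivisionError) → 'M' (finally) → 'A' (after the try/except). Output: ZXMA

Answer: ZXMA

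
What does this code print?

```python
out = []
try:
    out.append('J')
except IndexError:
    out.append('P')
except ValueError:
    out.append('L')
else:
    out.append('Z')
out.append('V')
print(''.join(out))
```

Execution trace: 'J' (try body, no exception) → 'Z' (else) → 'V' (after the try/except). Output: JZV

Answer: JZV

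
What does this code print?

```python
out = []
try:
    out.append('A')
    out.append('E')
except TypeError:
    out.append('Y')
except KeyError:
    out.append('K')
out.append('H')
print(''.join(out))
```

Execution trace: 'A' (try body) → 'E' (try body, no exception) → 'H' (after the try/except). Output: AEH

Answer: AEH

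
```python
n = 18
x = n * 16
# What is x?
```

Trace:
`n = 18` → n = 18
`x = n * 16` → x = 288
So x = 288

Answer: 288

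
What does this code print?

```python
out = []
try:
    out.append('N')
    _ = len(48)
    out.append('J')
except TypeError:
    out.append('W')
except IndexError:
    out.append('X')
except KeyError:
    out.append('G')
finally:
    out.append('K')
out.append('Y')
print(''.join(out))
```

Execution trace: 'N' (try body) → 'W' (except TypeError) → 'K' (finally) → 'Y' (after the try/except). Output: NWKY

Answer: NWKY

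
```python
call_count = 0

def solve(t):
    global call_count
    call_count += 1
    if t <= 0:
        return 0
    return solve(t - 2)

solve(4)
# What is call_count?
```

Linear recursion stepping by 2: 3 calls from t=4 down to ≤0.

Answer: 3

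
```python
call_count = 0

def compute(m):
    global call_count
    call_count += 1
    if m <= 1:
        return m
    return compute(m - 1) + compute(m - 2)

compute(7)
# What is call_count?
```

Calls(m) = 1 + Calls(m-1) + Calls(m-2); Calls(0)=Calls(1)=1. For m=7 this gives 41.

Answer: 41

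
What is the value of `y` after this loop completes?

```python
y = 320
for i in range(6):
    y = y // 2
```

Halve 6 times: 320 // 2^6 = 5
`y` takes the values: 320 → 160 → 80 → 40 → 20 → 10 → 5

Answer: 5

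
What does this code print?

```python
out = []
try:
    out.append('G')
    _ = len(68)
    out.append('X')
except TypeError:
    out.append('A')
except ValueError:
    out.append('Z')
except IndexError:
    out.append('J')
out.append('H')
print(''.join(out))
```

Execution trace: 'G' (try body) → 'A' (except TypeError) → 'H' (after the try/except). Output: GAH

Answer: GAH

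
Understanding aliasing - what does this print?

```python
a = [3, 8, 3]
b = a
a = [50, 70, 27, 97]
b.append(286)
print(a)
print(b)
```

Key concept: rebinding vs mutation: a is rebound to a new list, b still points at the original.
Step by step:
`a = [3, 8, 3]` → a = [3, 8, 3]
`b = a` → b = [3, 8, 3] (same object as a)
`a = [50, 70, 27, 97]` → a = [50, 70, 27, 97]
`b.append(286)` → b = [3, 8, 3, 286]
`print(a)` → prints [50, 70, 27, 97]
`print(b)` → prints [3, 8, 3, 286]

Answer:
[50, 70, 27, 97]
[3, 8, 3, 286]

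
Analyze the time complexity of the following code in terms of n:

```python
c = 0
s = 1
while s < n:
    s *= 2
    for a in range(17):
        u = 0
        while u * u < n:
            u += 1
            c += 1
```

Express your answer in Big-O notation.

Each loop level contributes: log n × 1 × √n. Multiplying the contributions gives O(√n log n).

Answer: O(√n log n)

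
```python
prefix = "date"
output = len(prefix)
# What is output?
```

Trace:
`prefix = "date"` → prefix = 'date'
`output = len(prefix)` → output = 4
So output = 4

Answer: 4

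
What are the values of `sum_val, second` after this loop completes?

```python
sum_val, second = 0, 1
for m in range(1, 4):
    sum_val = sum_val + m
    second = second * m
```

Sum and factorial of 1 to 3
`sum_val, second` takes the values: (0, 1) → (1, 1) → (3, 1) → (3, 2) → (6, 2) → (6, 6)

Answer: 6, 6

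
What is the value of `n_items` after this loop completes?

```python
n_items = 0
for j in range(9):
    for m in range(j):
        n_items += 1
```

Triangle number: 0+1+2+...+8
`n_items` takes the values: 0 → 1 → 2 → 3 → 4 → 5 → 6 → 7 → 8 → 9 → 10 → 11 → 12 → 13 → 14 → 15 → 16 → 17 → 18 → 19 → 20 → 21 → 22 → 23 → 24 → 25 → 26 → 27 → 28 → 29 → 30 → 31 → 32 → 33 → 34 → 35 → 36

Answer: 36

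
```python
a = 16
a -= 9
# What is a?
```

Trace:
`a = 16` → a = 16
`a -= 9` → a = 7
So a = 7

Answer: 7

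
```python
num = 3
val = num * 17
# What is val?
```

Trace:
`num = 3` → num = 3
`val = num * 17` → val = 51
So val = 51

Answer: 51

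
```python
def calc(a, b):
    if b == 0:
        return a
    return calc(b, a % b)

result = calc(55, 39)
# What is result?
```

calc(55, 39) -> calc(39, 16) -> calc(16, 7) -> calc(7, 2) -> calc(2, 1) -> calc(1, 0) -> 1

Answer: 1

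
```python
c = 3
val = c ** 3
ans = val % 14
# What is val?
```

Trace:
`c = 3` → c = 3
`val = c ** 3` → val = 27
`ans = val % 14` → ans = 13
So val = 27

Answer: 27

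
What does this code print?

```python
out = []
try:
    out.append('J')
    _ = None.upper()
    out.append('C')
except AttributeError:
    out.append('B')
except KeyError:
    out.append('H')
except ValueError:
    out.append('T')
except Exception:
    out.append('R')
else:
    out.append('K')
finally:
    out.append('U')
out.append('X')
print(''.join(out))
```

Execution trace: 'J' (try body) → 'B' (except AttributeError) → 'U' (finally) → 'X' (after the try/except). Output: JBUX

Answer: JBUX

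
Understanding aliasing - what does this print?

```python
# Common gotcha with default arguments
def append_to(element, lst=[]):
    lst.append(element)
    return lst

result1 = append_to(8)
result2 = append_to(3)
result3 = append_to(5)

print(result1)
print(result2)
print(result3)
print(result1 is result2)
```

Key concept: mutable default argument gotcha.
Step by step:
`result1 = append_to(8)` → result1 = [8]
`result2 = append_to(3)` → result1 = [8, 3] (same object as result2); result2 = [8, 3] (same object as result1)
`result3 = append_to(5)` → result1 = [8, 3, 5] (same object as result2, result3); result2 = [8, 3, 5] (same object as result1, result3); result3 = [8, 3, 5] (same object as result1, result2)
`print(result1)` → prints [8, 3, 5]
`print(result2)` → prints [8, 3, 5]
`print(result3)` → prints [8, 3, 5]
`print(result1 is result2)` → prints True

Answer:
[8, 3, 5]
[8, 3, 5]
[8, 3, 5]
True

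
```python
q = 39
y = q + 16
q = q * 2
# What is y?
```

Trace:
`q = 39` → q = 39
`y = q + 16` → y = 55
`q = q * 2` → q = 78
So y = 55

Answer: 55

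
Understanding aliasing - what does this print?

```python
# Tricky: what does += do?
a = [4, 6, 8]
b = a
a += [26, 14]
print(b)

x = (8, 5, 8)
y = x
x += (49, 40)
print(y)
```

Key concept: += behavior differs for mutable vs immutable.
Step by step:
`a = [4, 6, 8]` → a = [4, 6, 8]
`b = a` → b = [4, 6, 8] (same object as a)
`a += [26, 14]` → a = [4, 6, 8, 26, 14] (same object as b); b = [4, 6, 8, 26, 14] (same object as a)
`print(b)` → prints [4, 6, 8, 26, 14]
`x = (8, 5, 8)` → x = (8, 5, 8)
`y = x` → y = (8, 5, 8)
`x += (49, 40)` → x = (8, 5, 8, 49, 40)
`print(y)` → prints (8, 5, 8)

Answer:
[4, 6, 8, 26, 14]
(8, 5, 8)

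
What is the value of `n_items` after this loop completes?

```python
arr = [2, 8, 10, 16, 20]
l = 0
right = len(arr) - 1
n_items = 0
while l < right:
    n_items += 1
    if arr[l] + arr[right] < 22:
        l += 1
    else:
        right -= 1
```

Steps to find pair summing to 22
`n_items` takes the values: 0 → 1 → 2 → 3 → 4

Answer: 4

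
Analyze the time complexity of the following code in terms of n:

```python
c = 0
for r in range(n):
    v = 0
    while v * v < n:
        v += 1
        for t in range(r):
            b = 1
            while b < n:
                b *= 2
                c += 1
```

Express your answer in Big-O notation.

Each loop level contributes: n × √n × n × log n. Multiplying the contributions gives O(n^2√n log n).

Answer: O(n^2√n log n)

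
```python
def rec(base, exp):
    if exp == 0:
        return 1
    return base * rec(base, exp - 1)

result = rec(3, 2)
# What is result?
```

rec(3, 2) = 3 * 3 = 9

Answer: 9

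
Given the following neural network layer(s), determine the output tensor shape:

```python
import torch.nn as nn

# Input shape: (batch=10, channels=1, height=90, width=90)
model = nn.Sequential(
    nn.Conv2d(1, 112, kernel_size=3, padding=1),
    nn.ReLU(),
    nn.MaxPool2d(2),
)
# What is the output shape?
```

Input: (10, 1, 90, 90) -> after Conv2d: (10, 112, 90, 90) -> after ReLU: (10, 112, 90, 90) -> Output: (10, 112, 45, 45)

Answer: (10, 112, 45, 45)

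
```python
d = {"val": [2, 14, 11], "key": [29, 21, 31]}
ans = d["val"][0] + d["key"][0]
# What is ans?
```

Trace:
`d = {"val": [2, 14, 11], "key": [29, 21, 31]}` → d = {'val': [2, 14, 11], 'key': [29, 21, 31]}
`ans = d["val"][0] + d["key"][0]` → ans = 31
So ans = 31

Answer: 31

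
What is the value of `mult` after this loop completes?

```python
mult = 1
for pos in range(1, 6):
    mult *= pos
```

5! = 120
`mult` takes the values: 1 → 2 → 6 → 24 → 120

Answer: 120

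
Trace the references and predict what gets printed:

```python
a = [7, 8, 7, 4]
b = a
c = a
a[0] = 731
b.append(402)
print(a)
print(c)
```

Key concept: multiple aliases.
Step by step:
`a = [7, 8, 7, 4]` → a = [7, 8, 7, 4]
`b = a` → b = [7, 8, 7, 4] (same object as a)
`c = a` → c = [7, 8, 7, 4] (same object as a, b)
`a[0] = 731` → a = [731, 8, 7, 4] (same object as b, c); b = [731, 8, 7, 4] (same object as a, c); c = [731, 8, 7, 4] (same object as a, b)
`b.append(402)` → a = [731, 8, 7, 4, 402] (same object as b, c); b = [731, 8, 7, 4, 402] (same object as a, c); c = [731, 8, 7, 4, 402] (same object as a, b)
`print(a)` → prints [731, 8, 7, 4, 402]
`print(c)` → prints [731, 8, 7, 4, 402]

Answer:
[731, 8, 7, 4, 402]
[731, 8, 7, 4, 402]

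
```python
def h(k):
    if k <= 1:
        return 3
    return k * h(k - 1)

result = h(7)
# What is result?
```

h(7) = 7 * 6 * 5 * 4 * 3 * 2 * 3 = 15120

Answer: 15120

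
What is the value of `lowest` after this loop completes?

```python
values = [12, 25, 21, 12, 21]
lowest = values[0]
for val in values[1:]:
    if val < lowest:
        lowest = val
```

Minimum of [12, 25, 21, 12, 21]
`lowest` takes the values: 12

Answer: 12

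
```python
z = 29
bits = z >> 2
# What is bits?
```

Trace:
`z = 29` → z = 29
`bits = z >> 2` → bits = 7
So bits = 7

Answer: 7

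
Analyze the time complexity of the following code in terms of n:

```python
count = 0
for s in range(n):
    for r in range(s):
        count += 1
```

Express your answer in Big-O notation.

Each loop level contributes: n × n. Multiplying the contributions gives O(n^2).

Answer: O(n^2)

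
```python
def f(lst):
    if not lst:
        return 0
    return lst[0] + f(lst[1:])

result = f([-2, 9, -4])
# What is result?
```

(-2) + 9 + (-4) + 0 = 3

Answer: 3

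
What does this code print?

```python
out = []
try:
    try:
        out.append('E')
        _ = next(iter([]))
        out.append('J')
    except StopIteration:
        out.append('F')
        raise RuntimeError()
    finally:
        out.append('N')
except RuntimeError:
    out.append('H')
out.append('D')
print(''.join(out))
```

Execution trace: 'E' (inner try body) → 'F' (inner except StopIteration) → 'N' (inner finally) → 'H' (outer except RuntimeError) → 'D' (after the try/except). Output: EFNHD

Answer: EFNHD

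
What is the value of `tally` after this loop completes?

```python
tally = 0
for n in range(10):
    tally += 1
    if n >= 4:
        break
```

Loop breaks when n reaches 4, tally is 5
`tally` takes the values: 0 → 1 → 2 → 3 → 4 → 5

Answer: 5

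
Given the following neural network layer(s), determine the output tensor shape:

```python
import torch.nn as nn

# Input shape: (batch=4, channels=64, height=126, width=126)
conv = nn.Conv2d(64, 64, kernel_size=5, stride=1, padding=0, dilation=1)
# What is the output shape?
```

Input: (4, 64, 126, 126) -> Output: (4, 64, 122, 122)

Answer: (4, 64, 122, 122)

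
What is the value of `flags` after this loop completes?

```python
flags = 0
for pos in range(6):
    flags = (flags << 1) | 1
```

Build 6 consecutive 1-bits: 0b111111
`flags` takes the values: 0 → 1 → 3 → 7 → 15 → 31 → 63

Answer: 63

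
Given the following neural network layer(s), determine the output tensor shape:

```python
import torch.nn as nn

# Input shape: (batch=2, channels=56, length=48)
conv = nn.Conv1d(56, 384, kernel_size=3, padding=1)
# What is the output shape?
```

Input: (2, 56, 48) -> Output: (2, 384, 48)

Answer: (2, 384, 48)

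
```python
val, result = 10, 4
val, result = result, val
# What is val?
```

Trace:
`val, result = 10, 4` → val = 10; result = 4
`val, result = result, val` → val = 4; result = 10
So val = 4

Answer: 4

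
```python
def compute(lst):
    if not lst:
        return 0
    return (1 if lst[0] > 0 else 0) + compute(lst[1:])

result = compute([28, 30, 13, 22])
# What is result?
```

Count of positive elements in [28, 30, 13, 22] = 4

Answer: 4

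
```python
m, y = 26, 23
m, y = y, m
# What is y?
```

Trace:
`m, y = 26, 23` → m = 26; y = 23
`m, y = y, m` → m = 23; y = 26
So y = 26

Answer: 26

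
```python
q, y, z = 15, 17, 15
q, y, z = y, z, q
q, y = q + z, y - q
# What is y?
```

Trace:
`q, y, z = 15, 17, 15` → q = 15; y = 17; z = 15
`q, y, z = y, z, q` → q = 17; y = 15; z = 15
`q, y = q + z, y - q` → q = 32; y = -2
So y = -2

Answer: -2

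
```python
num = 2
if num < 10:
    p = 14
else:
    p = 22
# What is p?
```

Trace:
`num = 2` → num = 2
`if num < 10: ...` → num < 10 is True → p = 14
So p = 14

Answer: 14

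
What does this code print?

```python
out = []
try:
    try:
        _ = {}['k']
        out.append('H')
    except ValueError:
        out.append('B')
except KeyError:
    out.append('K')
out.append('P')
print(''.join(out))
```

Execution trace: 'K' (outer except KeyError) → 'P' (after the try/except). Output: KP

Answer: KP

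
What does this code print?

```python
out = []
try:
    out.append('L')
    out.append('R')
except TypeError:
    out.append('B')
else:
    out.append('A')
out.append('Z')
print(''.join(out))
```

Execution trace: 'L' (try body) → 'R' (try body, no exception) → 'A' (else) → 'Z' (after the try/except). Output: LRAZ

Answer: LRAZ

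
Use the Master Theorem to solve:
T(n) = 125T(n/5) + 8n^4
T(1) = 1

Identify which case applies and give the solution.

a=125, b=5, f(n)=8n^4. log_5(125) = 3. Since c=4 > 3 and the regularity condition holds (125(n/5)^4 = (125/5^4)n^4 with 125/5^4 < 1), Case 3 applies: T(n) = Θ(f(n)) = O(n^4).

Answer: O(n^4) - Case 3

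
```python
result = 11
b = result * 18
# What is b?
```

Trace:
`result = 11` → result = 11
`b = result * 18` → b = 198
So b = 198

Answer: 198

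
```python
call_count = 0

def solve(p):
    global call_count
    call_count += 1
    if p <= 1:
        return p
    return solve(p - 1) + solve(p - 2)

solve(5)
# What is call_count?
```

Calls(p) = 1 + Calls(p-1) + Calls(p-2); Calls(0)=Calls(1)=1. For p=5 this gives 15.

Answer: 15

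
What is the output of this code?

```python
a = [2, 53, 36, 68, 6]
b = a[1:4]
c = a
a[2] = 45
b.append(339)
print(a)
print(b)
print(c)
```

Key concept: slice vs alias.
Step by step:
`a = [2, 53, 36, 68, 6]` → a = [2, 53, 36, 68, 6]
`b = a[1:4]` → b = [53, 36, 68]
`c = a` → c = [2, 53, 36, 68, 6] (same object as a)
`a[2] = 45` → a = [2, 53, 45, 68, 6] (same object as c); c = [2, 53, 45, 68, 6] (same object as a)
`b.append(339)` → b = [53, 36, 68, 339]
`print(a)` → prints [2, 53, 45, 68, 6]
`print(b)` → prints [53, 36, 68, 339]
`print(c)` → prints [2, 53, 45, 68, 6]

Answer:
[2, 53, 45, 68, 6]
[53, 36, 68, 339]
[2, 53, 45, 68, 6]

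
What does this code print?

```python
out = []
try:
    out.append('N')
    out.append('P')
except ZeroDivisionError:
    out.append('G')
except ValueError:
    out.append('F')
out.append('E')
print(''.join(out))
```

Execution trace: 'N' (try body) → 'P' (try body, no exception) → 'E' (after the try/except). Output: NPE

Answer: NPE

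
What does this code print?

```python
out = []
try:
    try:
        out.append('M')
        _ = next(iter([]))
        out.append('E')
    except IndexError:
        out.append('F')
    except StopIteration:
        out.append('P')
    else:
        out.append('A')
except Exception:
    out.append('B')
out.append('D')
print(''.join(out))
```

Execution trace: 'M' (inner try body) → 'P' (inner except StopIteration) → 'D' (after the try/except). Output: MPD

Answer: MPD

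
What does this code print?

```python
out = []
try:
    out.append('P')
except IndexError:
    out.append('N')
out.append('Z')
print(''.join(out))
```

Execution trace: 'P' (try body, no exception) → 'Z' (after the try/except). Output: PZ

Answer: PZ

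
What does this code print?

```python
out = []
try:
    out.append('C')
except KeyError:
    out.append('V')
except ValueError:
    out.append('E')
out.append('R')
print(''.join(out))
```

Execution trace: 'C' (try body, no exception) → 'R' (after the try/except). Output: CR

Answer: CR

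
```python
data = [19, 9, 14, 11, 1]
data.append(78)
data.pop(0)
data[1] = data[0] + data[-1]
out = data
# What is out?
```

Trace:
`data = [19, 9, 14, 11, 1]` → data = [19, 9, 14, 11, 1]
`data.append(78)` → data = [19, 9, 14, 11, 1, 78]
`data.pop(0)` → data = [9, 14, 11, 1, 78]
`data[1] = data[0] + data[-1]` → data = [9, 87, 11, 1, 78]
`out = data` → out = [9, 87, 11, 1, 78]
So out = [9, 87, 11, 1, 78]

Answer: [9, 87, 11, 1, 78]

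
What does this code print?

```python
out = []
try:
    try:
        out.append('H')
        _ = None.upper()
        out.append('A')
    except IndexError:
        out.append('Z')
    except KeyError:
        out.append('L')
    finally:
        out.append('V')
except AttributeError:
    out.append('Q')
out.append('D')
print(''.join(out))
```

Execution trace: 'H' (inner try body) → 'V' (inner finally) → 'Q' (outer except AttributeError) → 'D' (after the try/except). Output: HVQD

Answer: HVQD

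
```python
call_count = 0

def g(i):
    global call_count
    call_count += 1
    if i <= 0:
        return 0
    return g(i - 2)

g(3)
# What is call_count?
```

Linear recursion stepping by 2: 3 calls from i=3 down to ≤0.

Answer: 3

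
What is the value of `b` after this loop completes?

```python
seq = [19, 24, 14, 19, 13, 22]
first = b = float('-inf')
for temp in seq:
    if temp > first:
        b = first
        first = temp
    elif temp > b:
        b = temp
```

Second largest (with repeats) in [19, 24, 14, 19, 13, 22]
`b` takes the values: -inf → 19 → 22

Answer: 22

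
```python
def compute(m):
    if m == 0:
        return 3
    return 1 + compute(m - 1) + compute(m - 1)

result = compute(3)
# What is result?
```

compute(m) = 1 + 2·compute(m-1), compute(0)=3. Closed form: (3+1)·2^3 - 1 = 31.

Answer: 31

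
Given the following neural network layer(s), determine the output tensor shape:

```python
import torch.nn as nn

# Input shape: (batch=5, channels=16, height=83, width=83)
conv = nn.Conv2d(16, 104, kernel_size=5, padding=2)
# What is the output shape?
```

Input: (5, 16, 83, 83) -> Output: (5, 104, 83, 83)

Answer: (5, 104, 83, 83)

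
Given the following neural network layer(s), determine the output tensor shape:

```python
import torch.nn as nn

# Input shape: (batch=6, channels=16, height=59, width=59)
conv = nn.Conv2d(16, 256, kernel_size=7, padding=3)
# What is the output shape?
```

Input: (6, 16, 59, 59) -> Output: (6, 256, 59, 59)

Answer: (6, 256, 59, 59)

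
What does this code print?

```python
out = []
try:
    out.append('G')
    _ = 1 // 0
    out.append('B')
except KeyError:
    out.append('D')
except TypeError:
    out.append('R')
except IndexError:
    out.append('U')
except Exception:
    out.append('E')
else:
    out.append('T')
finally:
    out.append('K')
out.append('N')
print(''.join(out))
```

Execution trace: 'G' (try body) → 'E' (except Exception) → 'K' (finally) → 'N' (after the try/except). Output: GEKN

Answer: GEKN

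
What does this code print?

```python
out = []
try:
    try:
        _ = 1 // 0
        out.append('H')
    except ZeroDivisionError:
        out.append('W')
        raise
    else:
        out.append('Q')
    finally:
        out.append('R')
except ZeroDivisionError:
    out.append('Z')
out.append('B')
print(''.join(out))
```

Execution trace: 'W' (inner except ZeroDivisionError) → 'R' (inner finally) → 'Z' (outer except ZeroDivisionError) → 'B' (after the try/except). Output: WRZB

Answer: WRZB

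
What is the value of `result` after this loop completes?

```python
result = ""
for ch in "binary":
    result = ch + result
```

Reverse 'binary'
`result` takes the values: "" → "b" → "ib" → "nib" → "anib" → "ranib" → "yranib"

Answer: "yranib"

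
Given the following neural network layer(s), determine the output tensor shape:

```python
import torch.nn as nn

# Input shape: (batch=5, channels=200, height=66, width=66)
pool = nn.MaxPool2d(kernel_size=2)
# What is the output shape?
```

Input: (5, 200, 66, 66) -> Output: (5, 200, 33, 33)

Answer: (5, 200, 33, 33)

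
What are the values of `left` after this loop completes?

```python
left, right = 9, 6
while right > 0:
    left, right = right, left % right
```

GCD of 9 and 6
`left` takes the values: 9 → 6 → 3

Answer: 3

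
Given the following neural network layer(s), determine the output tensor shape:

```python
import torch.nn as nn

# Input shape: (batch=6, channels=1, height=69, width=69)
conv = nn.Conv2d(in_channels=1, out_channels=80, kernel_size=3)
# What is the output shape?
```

Input: (6, 1, 69, 69) -> Output: (6, 80, 67, 67)

Answer: (6, 80, 67, 67)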